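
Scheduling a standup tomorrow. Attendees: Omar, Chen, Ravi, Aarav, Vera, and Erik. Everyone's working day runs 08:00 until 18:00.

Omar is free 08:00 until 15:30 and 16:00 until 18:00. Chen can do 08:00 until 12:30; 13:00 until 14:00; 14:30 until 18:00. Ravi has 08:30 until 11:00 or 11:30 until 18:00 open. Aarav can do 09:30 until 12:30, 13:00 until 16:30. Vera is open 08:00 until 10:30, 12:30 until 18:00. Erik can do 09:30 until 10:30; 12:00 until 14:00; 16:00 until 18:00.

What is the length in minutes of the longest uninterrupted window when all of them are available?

Omar ∩ Chen: 08:00-12:30, 13:00-14:00, 14:30-15:30, 16:00-18:00.
Omar ∩ Chen ∩ Ravi: 08:30-11:00, 11:30-12:30, 13:00-14:00, 14:30-15:30, 16:00-18:00.
Omar ∩ Chen ∩ Ravi ∩ Aarav: 09:30-11:00, 11:30-12:30, 13:00-14:00, 14:30-15:30, 16:00-16:30.
Omar ∩ Chen ∩ Ravi ∩ Aarav ∩ Vera: 09:30-10:30, 13:00-14:00, 14:30-15:30, 16:00-16:30.
Omar ∩ Chen ∩ Ravi ∩ Aarav ∩ Vera ∩ Erik: 09:30-10:30, 13:00-14:00, 16:00-16:30.
The longest is 09:30-10:30 at 60 minutes.

60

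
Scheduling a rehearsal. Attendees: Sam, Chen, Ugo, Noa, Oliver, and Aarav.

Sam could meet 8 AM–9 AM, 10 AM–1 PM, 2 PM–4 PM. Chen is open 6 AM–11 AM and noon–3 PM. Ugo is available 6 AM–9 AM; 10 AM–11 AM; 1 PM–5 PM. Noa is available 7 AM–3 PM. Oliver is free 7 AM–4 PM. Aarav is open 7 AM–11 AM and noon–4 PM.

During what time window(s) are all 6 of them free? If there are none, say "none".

Sam ∩ Chen: 08:00-09:00, 10:00-11:00, 12:00-13:00, 14:00-15:00.
Sam ∩ Chen ∩ Ugo: 08:00-09:00, 10:00-11:00, 14:00-15:00.
Sam ∩ Chen ∩ Ugo ∩ Noa: 08:00-09:00, 10:00-11:00, 14:00-15:00.
Sam ∩ Chen ∩ Ugo ∩ Noa ∩ Oliver: 08:00-09:00, 10:00-11:00, 14:00-15:00.
Sam ∩ Chen ∩ Ugo ∩ Noa ∩ Oliver ∩ Aarav: 08:00-09:00, 10:00-11:00, 14:00-15:00.
Those are the intersection windows.

08:00-09:00, 10:00-11:00, 14:00-15:00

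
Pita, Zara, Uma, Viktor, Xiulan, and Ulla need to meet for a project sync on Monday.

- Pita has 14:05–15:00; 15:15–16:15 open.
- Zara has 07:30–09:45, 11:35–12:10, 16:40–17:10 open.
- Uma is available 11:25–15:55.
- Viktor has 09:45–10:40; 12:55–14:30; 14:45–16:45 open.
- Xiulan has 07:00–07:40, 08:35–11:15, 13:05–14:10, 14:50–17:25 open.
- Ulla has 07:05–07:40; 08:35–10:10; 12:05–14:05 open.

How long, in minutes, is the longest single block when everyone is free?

0

Pita ∩ Zara: ∅.
Pita ∩ Zara ∩ Uma: ∅.
Pita ∩ Zara ∩ Uma ∩ Viktor: ∅.
Pita ∩ Zara ∩ Uma ∩ Viktor ∩ Xiulan: ∅.
Pita ∩ Zara ∩ Uma ∩ Viktor ∩ Xiulan ∩ Ulla: ∅.
There is no time when everyone is free.
No common window exists, so the longest block is 0 minutes.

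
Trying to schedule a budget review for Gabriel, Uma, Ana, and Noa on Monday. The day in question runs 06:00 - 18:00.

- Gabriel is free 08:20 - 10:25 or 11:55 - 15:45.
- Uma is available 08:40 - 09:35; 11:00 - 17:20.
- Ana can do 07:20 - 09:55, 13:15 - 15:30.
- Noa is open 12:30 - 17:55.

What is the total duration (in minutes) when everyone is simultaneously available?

135

Gabriel ∩ Uma: 08:40-09:35, 11:55-15:45.
Gabriel ∩ Uma ∩ Ana: 08:40-09:35, 13:15-15:30.
Gabriel ∩ Uma ∩ Ana ∩ Noa: 13:15-15:30.
Those are the intersection windows.
That's a single block of 135 minutes.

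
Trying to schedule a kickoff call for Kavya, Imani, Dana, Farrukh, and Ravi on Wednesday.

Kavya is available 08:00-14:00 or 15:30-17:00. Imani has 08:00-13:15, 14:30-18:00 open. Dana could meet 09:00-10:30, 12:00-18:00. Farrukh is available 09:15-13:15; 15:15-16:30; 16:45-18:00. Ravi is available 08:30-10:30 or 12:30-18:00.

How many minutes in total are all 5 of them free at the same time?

Kavya ∩ Imani: 08:00-13:15, 15:30-17:00.
Kavya ∩ Imani ∩ Dana: 09:00-10:30, 12:00-13:15, 15:30-17:00.
Kavya ∩ Imani ∩ Dana ∩ Farrukh: 09:15-10:30, 12:00-13:15, 15:30-16:30, 16:45-17:00.
Kavya ∩ Imani ∩ Dana ∩ Farrukh ∩ Ravi: 09:15-10:30, 12:30-13:15, 15:30-16:30, 16:45-17:00.
So the common availability across everyone is 09:15-10:30, 12:30-13:15, 15:30-16:30, 16:45-17:00.
Summing the common windows: 75 + 45 + 60 + 15 = 195 minutes.

195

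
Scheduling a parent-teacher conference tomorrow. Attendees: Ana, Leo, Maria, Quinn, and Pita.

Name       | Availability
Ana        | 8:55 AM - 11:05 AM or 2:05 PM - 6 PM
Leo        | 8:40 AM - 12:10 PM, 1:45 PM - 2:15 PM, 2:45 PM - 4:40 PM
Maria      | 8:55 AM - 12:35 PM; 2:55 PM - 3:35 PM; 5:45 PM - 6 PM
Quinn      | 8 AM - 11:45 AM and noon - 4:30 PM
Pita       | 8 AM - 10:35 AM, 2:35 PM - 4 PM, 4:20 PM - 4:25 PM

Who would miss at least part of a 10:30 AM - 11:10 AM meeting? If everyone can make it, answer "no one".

Ana: not fully free for 10:30-11:10. Leo: free for 10:30-11:10. Maria: free for 10:30-11:10. Quinn: free for 10:30-11:10. Pita: not fully free for 10:30-11:10.

Ana, Pita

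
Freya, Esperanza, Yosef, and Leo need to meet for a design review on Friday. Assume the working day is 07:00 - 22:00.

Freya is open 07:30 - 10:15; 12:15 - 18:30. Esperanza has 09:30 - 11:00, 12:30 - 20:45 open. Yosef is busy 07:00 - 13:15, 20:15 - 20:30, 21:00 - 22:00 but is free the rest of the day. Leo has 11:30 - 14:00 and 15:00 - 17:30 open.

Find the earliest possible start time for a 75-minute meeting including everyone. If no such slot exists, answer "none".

Freya free: 07:30-10:15, 12:15-18:30.
Esperanza free: 09:30-11:00, 12:30-20:45.
Yosef free: 13:15-20:15, 20:30-21:00 (invert busy blocks within the working day).
Leo free: 11:30-14:00, 15:00-17:30.
Freya ∩ Esperanza: 09:30-10:15, 12:30-18:30.
Freya ∩ Esperanza ∩ Yosef: 13:15-18:30.
Freya ∩ Esperanza ∩ Yosef ∩ Leo: 13:15-14:00, 15:00-17:30.
The first common window of at least 75 minutes is 15:00-17:30, so the earliest start is 15:00.

15:00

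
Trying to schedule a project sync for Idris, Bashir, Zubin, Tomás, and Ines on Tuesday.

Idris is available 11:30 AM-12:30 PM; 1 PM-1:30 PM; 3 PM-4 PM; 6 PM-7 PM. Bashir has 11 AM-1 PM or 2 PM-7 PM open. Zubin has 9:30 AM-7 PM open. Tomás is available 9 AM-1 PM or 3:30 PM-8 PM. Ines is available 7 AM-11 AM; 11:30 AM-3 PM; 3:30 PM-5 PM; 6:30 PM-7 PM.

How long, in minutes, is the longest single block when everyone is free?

Idris ∩ Bashir: 11:30-12:30, 15:00-16:00, 18:00-19:00.
Idris ∩ Bashir ∩ Zubin: 11:30-12:30, 15:00-16:00, 18:00-19:00.
Idris ∩ Bashir ∩ Zubin ∩ Tomás: 11:30-12:30, 15:30-16:00, 18:00-19:00.
Idris ∩ Bashir ∩ Zubin ∩ Tomás ∩ Ines: 11:30-12:30, 15:30-16:00, 18:30-19:00.
The longest is 11:30-12:30 at 60 minutes.

60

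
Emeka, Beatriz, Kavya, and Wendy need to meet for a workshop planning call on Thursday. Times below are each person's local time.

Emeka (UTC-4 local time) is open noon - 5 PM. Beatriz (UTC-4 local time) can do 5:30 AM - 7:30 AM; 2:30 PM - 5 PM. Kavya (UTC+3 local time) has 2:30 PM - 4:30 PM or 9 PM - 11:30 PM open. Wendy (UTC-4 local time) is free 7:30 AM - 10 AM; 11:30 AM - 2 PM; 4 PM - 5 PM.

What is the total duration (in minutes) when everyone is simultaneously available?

30

Emeka in UTC: 16:00-21:00 (add 4h to convert from UTC-4).
Beatriz in UTC: 09:30-11:30, 18:30-21:00 (add 4h to convert from UTC-4).
Kavya in UTC: 11:30-13:30, 18:00-20:30 (subtract 3h to convert from UTC+3).
Wendy in UTC: 11:30-14:00, 15:30-18:00, 20:00-21:00 (add 4h to convert from UTC-4).
Emeka ∩ Beatriz: 18:30-21:00.
Emeka ∩ Beatriz ∩ Kavya: 18:30-20:30.
Emeka ∩ Beatriz ∩ Kavya ∩ Wendy: 20:00-20:30.
That's a single block of 30 minutes.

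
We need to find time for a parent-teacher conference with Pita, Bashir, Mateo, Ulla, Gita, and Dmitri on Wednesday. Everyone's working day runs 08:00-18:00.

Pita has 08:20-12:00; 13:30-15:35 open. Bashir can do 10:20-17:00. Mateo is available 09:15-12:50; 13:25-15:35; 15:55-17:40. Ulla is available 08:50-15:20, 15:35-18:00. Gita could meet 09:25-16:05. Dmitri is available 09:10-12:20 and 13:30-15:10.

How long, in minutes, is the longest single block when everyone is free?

100

Pita ∩ Bashir: 10:20-12:00, 13:30-15:35.
Pita ∩ Bashir ∩ Mateo: 10:20-12:00, 13:30-15:35.
Pita ∩ Bashir ∩ Mateo ∩ Ulla: 10:20-12:00, 13:30-15:20.
Pita ∩ Bashir ∩ Mateo ∩ Ulla ∩ Gita: 10:20-12:00, 13:30-15:20.
Pita ∩ Bashir ∩ Mateo ∩ Ulla ∩ Gita ∩ Dmitri: 10:20-12:00, 13:30-15:10.
The longest is 10:20-12:00 at 100 minutes.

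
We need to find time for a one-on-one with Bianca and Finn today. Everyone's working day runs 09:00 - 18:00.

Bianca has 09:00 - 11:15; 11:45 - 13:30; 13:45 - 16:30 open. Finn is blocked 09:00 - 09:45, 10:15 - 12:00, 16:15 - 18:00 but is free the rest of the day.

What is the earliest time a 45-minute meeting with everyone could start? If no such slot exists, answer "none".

Bianca free: 09:00-11:15, 11:45-13:30, 13:45-16:30.
Finn free: 09:45-10:15, 12:00-16:15 (invert busy blocks within the working day).
Bianca ∩ Finn: 09:45-10:15, 12:00-13:30, 13:45-16:15.
Those are the intersection windows.
The first common window of at least 45 minutes is 12:00-13:30, so the earliest start is 12:00.

12:00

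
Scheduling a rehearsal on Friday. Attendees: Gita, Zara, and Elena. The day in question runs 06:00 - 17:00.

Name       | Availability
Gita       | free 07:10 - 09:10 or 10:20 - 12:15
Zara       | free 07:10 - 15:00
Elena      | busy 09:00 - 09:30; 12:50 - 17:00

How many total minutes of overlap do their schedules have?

Gita free: 07:10-09:10, 10:20-12:15.
Zara free: 07:10-15:00.
Elena free: 06:00-09:00, 09:30-12:50 (invert busy blocks within the working day).
Gita ∩ Zara: 07:10-09:10, 10:20-12:15.
Gita ∩ Zara ∩ Elena: 07:10-09:00, 10:20-12:15.
Summing the common windows: 110 + 115 = 225 minutes.

225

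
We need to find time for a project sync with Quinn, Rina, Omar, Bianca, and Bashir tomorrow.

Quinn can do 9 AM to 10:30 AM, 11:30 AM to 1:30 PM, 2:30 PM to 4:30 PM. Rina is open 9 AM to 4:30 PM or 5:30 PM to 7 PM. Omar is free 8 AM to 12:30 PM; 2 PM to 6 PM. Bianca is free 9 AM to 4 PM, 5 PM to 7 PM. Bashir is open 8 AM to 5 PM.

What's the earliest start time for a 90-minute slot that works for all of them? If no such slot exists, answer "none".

Quinn ∩ Rina: 09:00-10:30, 11:30-13:30, 14:30-16:30.
Quinn ∩ Rina ∩ Omar: 09:00-10:30, 11:30-12:30, 14:30-16:30.
Quinn ∩ Rina ∩ Omar ∩ Bianca: 09:00-10:30, 11:30-12:30, 14:30-16:00.
Quinn ∩ Rina ∩ Omar ∩ Bianca ∩ Bashir: 09:00-10:30, 11:30-12:30, 14:30-16:00.
Those are the intersection windows.
The first common window of at least 90 minutes is 09:00-10:30, so the earliest start is 09:00.

09:00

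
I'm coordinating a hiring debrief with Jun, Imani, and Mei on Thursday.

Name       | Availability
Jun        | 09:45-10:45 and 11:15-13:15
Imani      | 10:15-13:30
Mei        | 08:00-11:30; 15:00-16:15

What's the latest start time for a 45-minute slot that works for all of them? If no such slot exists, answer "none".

none

Jun ∩ Imani: 10:15-10:45, 11:15-13:15.
Jun ∩ Imani ∩ Mei: 10:15-10:45, 11:15-11:30.
No common window is at least 45 minutes long.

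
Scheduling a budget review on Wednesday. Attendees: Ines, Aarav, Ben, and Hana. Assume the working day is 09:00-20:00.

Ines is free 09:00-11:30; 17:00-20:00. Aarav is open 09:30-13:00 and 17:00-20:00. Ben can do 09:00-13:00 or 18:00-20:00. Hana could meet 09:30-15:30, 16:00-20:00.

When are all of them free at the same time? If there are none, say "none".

Ines ∩ Aarav: 09:30-11:30, 17:00-20:00.
Ines ∩ Aarav ∩ Ben: 09:30-11:30, 18:00-20:00.
Ines ∩ Aarav ∩ Ben ∩ Hana: 09:30-11:30, 18:00-20:00.

09:30-11:30, 18:00-20:00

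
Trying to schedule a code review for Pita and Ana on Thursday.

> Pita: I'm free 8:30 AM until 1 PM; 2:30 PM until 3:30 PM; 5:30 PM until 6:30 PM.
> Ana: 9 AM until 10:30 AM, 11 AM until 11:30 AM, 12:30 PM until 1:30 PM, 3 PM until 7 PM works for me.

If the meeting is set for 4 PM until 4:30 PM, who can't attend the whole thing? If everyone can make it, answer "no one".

Pita: not fully free for 16:00-16:30. Ana: free for 16:00-16:30.

Pita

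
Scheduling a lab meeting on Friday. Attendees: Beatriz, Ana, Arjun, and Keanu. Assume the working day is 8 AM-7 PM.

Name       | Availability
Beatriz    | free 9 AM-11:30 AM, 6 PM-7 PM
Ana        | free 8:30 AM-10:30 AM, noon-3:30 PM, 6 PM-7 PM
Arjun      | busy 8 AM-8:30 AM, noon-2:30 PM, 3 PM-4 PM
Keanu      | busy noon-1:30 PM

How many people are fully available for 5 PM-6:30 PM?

Beatriz free: 09:00-11:30, 18:00-19:00.
Ana free: 08:30-10:30, 12:00-15:30, 18:00-19:00.
Arjun free: 08:30-12:00, 14:30-15:00, 16:00-19:00 (invert busy blocks within the working day).
Keanu free: 08:00-12:00, 13:30-19:00 (invert busy blocks within the working day).
Arjun and Keanu can make the full 17:00-18:30 slot — that's 2.

2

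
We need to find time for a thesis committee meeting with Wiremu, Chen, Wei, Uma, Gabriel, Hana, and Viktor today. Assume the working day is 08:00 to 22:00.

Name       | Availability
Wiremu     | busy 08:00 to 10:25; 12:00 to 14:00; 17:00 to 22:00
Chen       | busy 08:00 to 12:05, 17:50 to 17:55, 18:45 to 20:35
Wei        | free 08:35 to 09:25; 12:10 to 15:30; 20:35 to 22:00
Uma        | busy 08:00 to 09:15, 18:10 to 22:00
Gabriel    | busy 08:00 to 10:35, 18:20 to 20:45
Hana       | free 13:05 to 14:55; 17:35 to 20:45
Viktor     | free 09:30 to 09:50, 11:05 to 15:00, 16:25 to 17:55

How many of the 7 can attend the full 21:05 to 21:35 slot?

Wiremu free: 10:25-12:00, 14:00-17:00 (invert busy blocks within the working day).
Chen free: 12:05-17:50, 17:55-18:45, 20:35-22:00 (invert busy blocks within the working day).
Wei free: 08:35-09:25, 12:10-15:30, 20:35-22:00.
Uma free: 09:15-18:10 (invert busy blocks within the working day).
Gabriel free: 10:35-18:20, 20:45-22:00 (invert busy blocks within the working day).
Hana free: 13:05-14:55, 17:35-20:45.
Viktor free: 09:30-09:50, 11:05-15:00, 16:25-17:55.
Chen, Wei, and Gabriel can make the full 21:05-21:35 slot — that's 3.

3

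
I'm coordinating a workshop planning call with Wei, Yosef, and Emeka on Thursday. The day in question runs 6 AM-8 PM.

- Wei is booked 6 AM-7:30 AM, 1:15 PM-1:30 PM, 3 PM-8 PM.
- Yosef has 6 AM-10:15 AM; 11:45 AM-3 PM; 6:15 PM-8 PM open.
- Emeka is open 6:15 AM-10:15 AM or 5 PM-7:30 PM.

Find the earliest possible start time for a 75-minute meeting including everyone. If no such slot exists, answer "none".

07:30

Wei free: 07:30-13:15, 13:30-15:00 (invert busy blocks within the working day).
Yosef free: 06:00-10:15, 11:45-15:00, 18:15-20:00.
Emeka free: 06:15-10:15, 17:00-19:30.
Wei ∩ Yosef: 07:30-10:15, 11:45-13:15, 13:30-15:00.
Wei ∩ Yosef ∩ Emeka: 07:30-10:15.
The first common window of at least 75 minutes is 07:30-10:15, so the earliest start is 07:30.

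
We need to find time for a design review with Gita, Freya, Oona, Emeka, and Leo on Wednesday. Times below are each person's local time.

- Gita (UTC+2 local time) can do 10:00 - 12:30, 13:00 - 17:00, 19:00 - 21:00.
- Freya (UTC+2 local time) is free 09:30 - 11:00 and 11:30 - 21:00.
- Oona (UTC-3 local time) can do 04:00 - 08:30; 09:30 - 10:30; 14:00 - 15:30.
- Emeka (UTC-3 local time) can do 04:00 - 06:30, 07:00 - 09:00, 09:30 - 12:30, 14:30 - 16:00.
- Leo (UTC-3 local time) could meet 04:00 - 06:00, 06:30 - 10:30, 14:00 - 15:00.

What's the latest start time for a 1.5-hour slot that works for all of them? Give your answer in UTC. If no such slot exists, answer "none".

none

Gita in UTC: 08:00-10:30, 11:00-15:00, 17:00-19:00 (subtract 2h to convert from UTC+2).
Freya in UTC: 07:30-09:00, 09:30-19:00 (subtract 2h to convert from UTC+2).
Oona in UTC: 07:00-11:30, 12:30-13:30, 17:00-18:30 (add 3h to convert from UTC-3).
Emeka in UTC: 07:00-09:30, 10:00-12:00, 12:30-15:30, 17:30-19:00 (add 3h to convert from UTC-3).
Leo in UTC: 07:00-09:00, 09:30-13:30, 17:00-18:00 (add 3h to convert from UTC-3).
Gita ∩ Freya: 08:00-09:00, 09:30-10:30, 11:00-15:00, 17:00-19:00.
Gita ∩ Freya ∩ Oona: 08:00-09:00, 09:30-10:30, 11:00-11:30, 12:30-13:30, 17:00-18:30.
Gita ∩ Freya ∩ Oona ∩ Emeka: 08:00-09:00, 10:00-10:30, 11:00-11:30, 12:30-13:30, 17:30-18:30.
Gita ∩ Freya ∩ Oona ∩ Emeka ∩ Leo: 08:00-09:00, 10:00-10:30, 11:00-11:30, 12:30-13:30, 17:30-18:00.
So the common availability across everyone is 08:00-09:00, 10:00-10:30, 11:00-11:30, 12:30-13:30, 17:30-18:00.
No common window is at least 90 minutes long.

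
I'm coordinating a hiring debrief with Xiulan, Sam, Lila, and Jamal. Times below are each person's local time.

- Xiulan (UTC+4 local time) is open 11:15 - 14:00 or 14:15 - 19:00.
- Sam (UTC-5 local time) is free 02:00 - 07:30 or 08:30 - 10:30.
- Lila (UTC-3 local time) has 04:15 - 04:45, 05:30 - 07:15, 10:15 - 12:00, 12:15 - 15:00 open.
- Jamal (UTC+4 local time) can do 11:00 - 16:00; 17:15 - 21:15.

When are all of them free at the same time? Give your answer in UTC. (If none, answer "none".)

Xiulan in UTC: 07:15-10:00, 10:15-15:00 (subtract 4h to convert from UTC+4).
Sam in UTC: 07:00-12:30, 13:30-15:30 (add 5h to convert from UTC-5).
Lila in UTC: 07:15-07:45, 08:30-10:15, 13:15-15:00, 15:15-18:00 (add 3h to convert from UTC-3).
Jamal in UTC: 07:00-12:00, 13:15-17:15 (subtract 4h to convert from UTC+4).
Xiulan ∩ Sam: 07:15-10:00, 10:15-12:30, 13:30-15:00.
Xiulan ∩ Sam ∩ Lila: 07:15-07:45, 08:30-10:00, 13:30-15:00.
Xiulan ∩ Sam ∩ Lila ∩ Jamal: 07:15-07:45, 08:30-10:00, 13:30-15:00.

07:15-07:45, 08:30-10:00, 13:30-15:00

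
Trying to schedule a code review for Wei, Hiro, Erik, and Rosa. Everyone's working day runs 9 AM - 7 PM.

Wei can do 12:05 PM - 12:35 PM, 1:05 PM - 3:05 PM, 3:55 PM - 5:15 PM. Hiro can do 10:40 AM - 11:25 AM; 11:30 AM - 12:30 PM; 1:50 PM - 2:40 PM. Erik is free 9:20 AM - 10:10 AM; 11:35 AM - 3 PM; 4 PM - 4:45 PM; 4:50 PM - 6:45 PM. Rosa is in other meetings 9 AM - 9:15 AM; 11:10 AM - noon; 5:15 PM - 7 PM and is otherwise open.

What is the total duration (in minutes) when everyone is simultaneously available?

75

Wei free: 12:05-12:35, 13:05-15:05, 15:55-17:15.
Hiro free: 10:40-11:25, 11:30-12:30, 13:50-14:40.
Erik free: 09:20-10:10, 11:35-15:00, 16:00-16:45, 16:50-18:45.
Rosa free: 09:15-11:10, 12:00-17:15 (invert busy blocks within the working day).
Wei ∩ Hiro: 12:05-12:30, 13:50-14:40.
Wei ∩ Hiro ∩ Erik: 12:05-12:30, 13:50-14:40.
Wei ∩ Hiro ∩ Erik ∩ Rosa: 12:05-12:30, 13:50-14:40.
Summing the common windows: 25 + 50 = 75 minutes.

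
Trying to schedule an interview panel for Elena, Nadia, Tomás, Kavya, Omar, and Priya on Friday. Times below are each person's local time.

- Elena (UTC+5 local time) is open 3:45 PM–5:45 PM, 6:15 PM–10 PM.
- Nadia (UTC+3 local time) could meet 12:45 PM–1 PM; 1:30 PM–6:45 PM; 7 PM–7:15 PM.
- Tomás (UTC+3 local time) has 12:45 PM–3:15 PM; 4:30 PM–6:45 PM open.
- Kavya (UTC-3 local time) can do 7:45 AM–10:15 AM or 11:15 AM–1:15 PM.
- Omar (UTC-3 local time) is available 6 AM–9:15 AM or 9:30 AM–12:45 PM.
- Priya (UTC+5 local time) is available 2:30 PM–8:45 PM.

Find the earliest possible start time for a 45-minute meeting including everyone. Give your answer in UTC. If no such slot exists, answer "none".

Elena in UTC: 10:45-12:45, 13:15-17:00 (subtract 5h to convert from UTC+5).
Nadia in UTC: 09:45-10:00, 10:30-15:45, 16:00-16:15 (subtract 3h to convert from UTC+3).
Tomás in UTC: 09:45-12:15, 13:30-15:45 (subtract 3h to convert from UTC+3).
Kavya in UTC: 10:45-13:15, 14:15-16:15 (add 3h to convert from UTC-3).
Omar in UTC: 09:00-12:15, 12:30-15:45 (add 3h to convert from UTC-3).
Priya in UTC: 09:30-15:45 (subtract 5h to convert from UTC+5).
Elena ∩ Nadia: 10:45-12:45, 13:15-15:45, 16:00-16:15.
Elena ∩ Nadia ∩ Tomás: 10:45-12:15, 13:30-15:45.
Elena ∩ Nadia ∩ Tomás ∩ Kavya: 10:45-12:15, 14:15-15:45.
Elena ∩ Nadia ∩ Tomás ∩ Kavya ∩ Omar: 10:45-12:15, 14:15-15:45.
Elena ∩ Nadia ∩ Tomás ∩ Kavya ∩ Omar ∩ Priya: 10:45-12:15, 14:15-15:45.
The first common window of at least 45 minutes is 10:45-12:15, so the earliest start is 10:45.

10:45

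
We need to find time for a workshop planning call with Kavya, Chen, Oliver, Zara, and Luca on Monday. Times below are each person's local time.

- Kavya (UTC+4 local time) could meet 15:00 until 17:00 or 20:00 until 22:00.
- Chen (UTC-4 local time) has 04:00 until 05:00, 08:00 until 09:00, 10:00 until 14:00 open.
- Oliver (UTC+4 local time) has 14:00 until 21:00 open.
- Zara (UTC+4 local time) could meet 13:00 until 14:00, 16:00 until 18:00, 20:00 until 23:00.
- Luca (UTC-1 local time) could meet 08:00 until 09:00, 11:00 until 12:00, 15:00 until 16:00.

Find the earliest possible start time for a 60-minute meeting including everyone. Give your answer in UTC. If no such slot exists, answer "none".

Kavya in UTC: 11:00-13:00, 16:00-18:00 (subtract 4h to convert from UTC+4).
Chen in UTC: 08:00-09:00, 12:00-13:00, 14:00-18:00 (add 4h to convert from UTC-4).
Oliver in UTC: 10:00-17:00 (subtract 4h to convert from UTC+4).
Zara in UTC: 09:00-10:00, 12:00-14:00, 16:00-19:00 (subtract 4h to convert from UTC+4).
Luca in UTC: 09:00-10:00, 12:00-13:00, 16:00-17:00 (add 1h to convert from UTC-1).
Kavya ∩ Chen: 12:00-13:00, 16:00-18:00.
Kavya ∩ Chen ∩ Oliver: 12:00-13:00, 16:00-17:00.
Kavya ∩ Chen ∩ Oliver ∩ Zara: 12:00-13:00, 16:00-17:00.
Kavya ∩ Chen ∩ Oliver ∩ Zara ∩ Luca: 12:00-13:00, 16:00-17:00.
Those are the intersection windows.
The first common window of at least 60 minutes is 12:00-13:00, so the earliest start is 12:00.

12:00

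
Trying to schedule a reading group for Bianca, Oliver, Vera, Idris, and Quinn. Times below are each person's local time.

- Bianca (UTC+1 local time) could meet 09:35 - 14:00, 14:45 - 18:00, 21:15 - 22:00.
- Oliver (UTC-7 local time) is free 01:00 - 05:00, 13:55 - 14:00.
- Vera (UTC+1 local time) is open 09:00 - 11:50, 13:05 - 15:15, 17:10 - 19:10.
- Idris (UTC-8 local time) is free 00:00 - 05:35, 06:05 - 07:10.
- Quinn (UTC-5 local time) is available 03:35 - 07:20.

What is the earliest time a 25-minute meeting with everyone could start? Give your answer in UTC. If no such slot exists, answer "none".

08:35

Bianca in UTC: 08:35-13:00, 13:45-17:00, 20:15-21:00 (subtract 1h to convert from UTC+1).
Oliver in UTC: 08:00-12:00, 20:55-21:00 (add 7h to convert from UTC-7).
Vera in UTC: 08:00-10:50, 12:05-14:15, 16:10-18:10 (subtract 1h to convert from UTC+1).
Idris in UTC: 08:00-13:35, 14:05-15:10 (add 8h to convert from UTC-8).
Quinn in UTC: 08:35-12:20 (add 5h to convert from UTC-5).
Bianca ∩ Oliver: 08:35-12:00, 20:55-21:00.
Bianca ∩ Oliver ∩ Vera: 08:35-10:50.
Bianca ∩ Oliver ∩ Vera ∩ Idris: 08:35-10:50.
Bianca ∩ Oliver ∩ Vera ∩ Idris ∩ Quinn: 08:35-10:50.
Those are the intersection windows.
The first common window of at least 25 minutes is 08:35-10:50, so the earliest start is 08:35.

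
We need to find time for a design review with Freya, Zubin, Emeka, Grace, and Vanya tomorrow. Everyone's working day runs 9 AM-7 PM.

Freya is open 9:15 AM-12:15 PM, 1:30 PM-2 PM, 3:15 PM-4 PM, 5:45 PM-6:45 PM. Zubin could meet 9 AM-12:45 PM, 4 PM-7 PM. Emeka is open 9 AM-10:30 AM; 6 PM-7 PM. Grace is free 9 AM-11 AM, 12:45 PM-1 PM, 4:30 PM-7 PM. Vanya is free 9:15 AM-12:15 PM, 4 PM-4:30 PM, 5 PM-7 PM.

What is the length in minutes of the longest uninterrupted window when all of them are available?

Freya ∩ Zubin: 09:15-12:15, 17:45-18:45.
Freya ∩ Zubin ∩ Emeka: 09:15-10:30, 18:00-18:45.
Freya ∩ Zubin ∩ Emeka ∩ Grace: 09:15-10:30, 18:00-18:45.
Freya ∩ Zubin ∩ Emeka ∩ Grace ∩ Vanya: 09:15-10:30, 18:00-18:45.
So the common availability across everyone is 09:15-10:30, 18:00-18:45.
The longest is 09:15-10:30 at 75 minutes.

75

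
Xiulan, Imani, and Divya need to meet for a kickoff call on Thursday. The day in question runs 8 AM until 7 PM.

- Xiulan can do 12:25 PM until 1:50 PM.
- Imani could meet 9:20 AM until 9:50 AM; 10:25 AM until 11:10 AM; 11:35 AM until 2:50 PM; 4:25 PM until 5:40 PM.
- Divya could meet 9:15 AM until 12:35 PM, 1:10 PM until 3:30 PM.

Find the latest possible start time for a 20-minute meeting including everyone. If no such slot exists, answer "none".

Xiulan ∩ Imani: 12:25-13:50.
Xiulan ∩ Imani ∩ Divya: 12:25-12:35, 13:10-13:50.
The last common window of at least 20 minutes is 13:10-13:50; a 20-minute meeting can start as late as 13:30 and still end by 13:50.

13:30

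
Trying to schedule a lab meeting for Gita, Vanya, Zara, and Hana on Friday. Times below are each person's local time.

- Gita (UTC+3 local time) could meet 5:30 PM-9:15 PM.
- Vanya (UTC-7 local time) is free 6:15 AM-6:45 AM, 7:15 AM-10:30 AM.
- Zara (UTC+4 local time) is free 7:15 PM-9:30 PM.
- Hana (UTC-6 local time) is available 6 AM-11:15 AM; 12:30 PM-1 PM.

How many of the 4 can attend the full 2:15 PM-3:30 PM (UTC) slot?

Gita in UTC: 14:30-18:15 (subtract 3h to convert from UTC+3).
Vanya in UTC: 13:15-13:45, 14:15-17:30 (add 7h to convert from UTC-7).
Zara in UTC: 15:15-17:30 (subtract 4h to convert from UTC+4).
Hana in UTC: 12:00-17:15, 18:30-19:00 (add 6h to convert from UTC-6).
Vanya and Hana can make the full 14:15-15:30 slot — that's 2.

2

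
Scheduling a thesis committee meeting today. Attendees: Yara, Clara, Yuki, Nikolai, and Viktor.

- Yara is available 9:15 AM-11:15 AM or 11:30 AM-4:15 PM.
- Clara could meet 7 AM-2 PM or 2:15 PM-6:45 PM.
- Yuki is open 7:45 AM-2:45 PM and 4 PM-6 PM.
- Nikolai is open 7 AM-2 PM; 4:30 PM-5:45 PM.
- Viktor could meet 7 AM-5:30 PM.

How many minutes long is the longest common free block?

Yara ∩ Clara: 09:15-11:15, 11:30-14:00, 14:15-16:15.
Yara ∩ Clara ∩ Yuki: 09:15-11:15, 11:30-14:00, 14:15-14:45, 16:00-16:15.
Yara ∩ Clara ∩ Yuki ∩ Nikolai: 09:15-11:15, 11:30-14:00.
Yara ∩ Clara ∩ Yuki ∩ Nikolai ∩ Viktor: 09:15-11:15, 11:30-14:00.
The longest is 11:30-14:00 at 150 minutes.

150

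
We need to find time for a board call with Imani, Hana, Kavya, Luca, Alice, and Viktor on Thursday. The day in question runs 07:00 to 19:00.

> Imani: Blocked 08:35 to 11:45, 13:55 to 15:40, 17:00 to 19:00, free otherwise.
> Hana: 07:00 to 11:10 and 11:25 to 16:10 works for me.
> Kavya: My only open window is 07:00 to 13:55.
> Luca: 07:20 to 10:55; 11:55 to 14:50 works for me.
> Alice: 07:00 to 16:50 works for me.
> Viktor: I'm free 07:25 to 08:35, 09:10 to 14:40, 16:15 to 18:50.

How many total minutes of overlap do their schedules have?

Imani free: 07:00-08:35, 11:45-13:55, 15:40-17:00 (invert busy blocks within the working day).
Hana free: 07:00-11:10, 11:25-16:10.
Kavya free: 07:00-13:55.
Luca free: 07:20-10:55, 11:55-14:50.
Alice free: 07:00-16:50.
Viktor free: 07:25-08:35, 09:10-14:40, 16:15-18:50.
Imani ∩ Hana: 07:00-08:35, 11:45-13:55, 15:40-16:10.
Imani ∩ Hana ∩ Kavya: 07:00-08:35, 11:45-13:55.
Imani ∩ Hana ∩ Kavya ∩ Luca: 07:20-08:35, 11:55-13:55.
Imani ∩ Hana ∩ Kavya ∩ Luca ∩ Alice: 07:20-08:35, 11:55-13:55.
Imani ∩ Hana ∩ Kavya ∩ Luca ∩ Alice ∩ Viktor: 07:25-08:35, 11:55-13:55.
Summing the common windows: 70 + 120 = 190 minutes.

190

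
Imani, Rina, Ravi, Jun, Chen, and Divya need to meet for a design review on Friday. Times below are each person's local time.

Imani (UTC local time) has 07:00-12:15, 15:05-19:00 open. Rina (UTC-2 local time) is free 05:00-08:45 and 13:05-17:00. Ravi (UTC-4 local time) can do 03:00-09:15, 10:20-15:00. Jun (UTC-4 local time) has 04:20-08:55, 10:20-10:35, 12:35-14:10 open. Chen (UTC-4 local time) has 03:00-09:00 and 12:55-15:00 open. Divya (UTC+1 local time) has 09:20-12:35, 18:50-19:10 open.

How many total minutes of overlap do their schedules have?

Imani in UTC: 07:00-12:15, 15:05-19:00.
Rina in UTC: 07:00-10:45, 15:05-19:00 (add 2h to convert from UTC-2).
Ravi in UTC: 07:00-13:15, 14:20-19:00 (add 4h to convert from UTC-4).
Jun in UTC: 08:20-12:55, 14:20-14:35, 16:35-18:10 (add 4h to convert from UTC-4).
Chen in UTC: 07:00-13:00, 16:55-19:00 (add 4h to convert from UTC-4).
Divya in UTC: 08:20-11:35, 17:50-18:10 (subtract 1h to convert from UTC+1).
Imani ∩ Rina: 07:00-10:45, 15:05-19:00.
Imani ∩ Rina ∩ Ravi: 07:00-10:45, 15:05-19:00.
Imani ∩ Rina ∩ Ravi ∩ Jun: 08:20-10:45, 16:35-18:10.
Imani ∩ Rina ∩ Ravi ∩ Jun ∩ Chen: 08:20-10:45, 16:55-18:10.
Imani ∩ Rina ∩ Ravi ∩ Jun ∩ Chen ∩ Divya: 08:20-10:45, 17:50-18:10.
So the common availability across everyone is 08:20-10:45, 17:50-18:10.
Summing the common windows: 145 + 20 = 165 minutes.

165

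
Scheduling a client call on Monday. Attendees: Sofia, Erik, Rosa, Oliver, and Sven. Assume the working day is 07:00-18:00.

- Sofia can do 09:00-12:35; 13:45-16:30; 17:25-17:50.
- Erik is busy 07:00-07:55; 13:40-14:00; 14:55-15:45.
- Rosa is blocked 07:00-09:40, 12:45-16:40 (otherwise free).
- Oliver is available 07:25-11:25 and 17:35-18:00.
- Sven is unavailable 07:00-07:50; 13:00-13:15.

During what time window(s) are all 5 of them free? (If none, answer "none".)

09:40-11:25, 17:35-17:50

Sofia free: 09:00-12:35, 13:45-16:30, 17:25-17:50.
Erik free: 07:55-13:40, 14:00-14:55, 15:45-18:00 (invert busy blocks within the working day).
Rosa free: 09:40-12:45, 16:40-18:00 (invert busy blocks within the working day).
Oliver free: 07:25-11:25, 17:35-18:00.
Sven free: 07:50-13:00, 13:15-18:00 (invert busy blocks within the working day).
Sofia ∩ Erik: 09:00-12:35, 14:00-14:55, 15:45-16:30, 17:25-17:50.
Sofia ∩ Erik ∩ Rosa: 09:40-12:35, 17:25-17:50.
Sofia ∩ Erik ∩ Rosa ∩ Oliver: 09:40-11:25, 17:35-17:50.
Sofia ∩ Erik ∩ Rosa ∩ Oliver ∩ Sven: 09:40-11:25, 17:35-17:50.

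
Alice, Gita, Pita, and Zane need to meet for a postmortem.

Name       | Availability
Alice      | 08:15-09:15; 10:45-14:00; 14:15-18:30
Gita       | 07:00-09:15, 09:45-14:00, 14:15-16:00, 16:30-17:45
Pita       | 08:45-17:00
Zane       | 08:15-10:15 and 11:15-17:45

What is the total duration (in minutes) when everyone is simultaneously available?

330

Alice ∩ Gita: 08:15-09:15, 10:45-14:00, 14:15-16:00, 16:30-17:45.
Alice ∩ Gita ∩ Pita: 08:45-09:15, 10:45-14:00, 14:15-16:00, 16:30-17:00.
Alice ∩ Gita ∩ Pita ∩ Zane: 08:45-09:15, 11:15-14:00, 14:15-16:00, 16:30-17:00.
Summing the common windows: 30 + 165 + 105 + 30 = 330 minutes.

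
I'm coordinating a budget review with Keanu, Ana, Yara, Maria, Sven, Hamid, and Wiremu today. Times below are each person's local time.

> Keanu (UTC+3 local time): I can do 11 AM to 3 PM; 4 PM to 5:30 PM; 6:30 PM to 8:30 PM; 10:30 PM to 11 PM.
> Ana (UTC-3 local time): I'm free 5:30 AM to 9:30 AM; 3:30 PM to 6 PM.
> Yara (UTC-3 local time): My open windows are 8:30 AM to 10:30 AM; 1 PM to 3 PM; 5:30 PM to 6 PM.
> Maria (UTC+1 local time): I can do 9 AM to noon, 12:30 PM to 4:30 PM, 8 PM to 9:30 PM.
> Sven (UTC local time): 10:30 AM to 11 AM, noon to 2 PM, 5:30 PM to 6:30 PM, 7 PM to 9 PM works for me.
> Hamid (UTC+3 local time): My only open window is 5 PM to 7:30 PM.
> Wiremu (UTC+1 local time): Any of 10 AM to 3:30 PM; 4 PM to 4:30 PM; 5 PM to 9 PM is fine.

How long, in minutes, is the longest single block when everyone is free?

0

Keanu in UTC: 08:00-12:00, 13:00-14:30, 15:30-17:30, 19:30-20:00 (subtract 3h to convert from UTC+3).
Ana in UTC: 08:30-12:30, 18:30-21:00 (add 3h to convert from UTC-3).
Yara in UTC: 11:30-13:30, 16:00-18:00, 20:30-21:00 (add 3h to convert from UTC-3).
Maria in UTC: 08:00-11:00, 11:30-15:30, 19:00-20:30 (subtract 1h to convert from UTC+1).
Sven in UTC: 10:30-11:00, 12:00-14:00, 17:30-18:30, 19:00-21:00.
Hamid in UTC: 14:00-16:30 (subtract 3h to convert from UTC+3).
Wiremu in UTC: 09:00-14:30, 15:00-15:30, 16:00-20:00 (subtract 1h to convert from UTC+1).
Keanu ∩ Ana: 08:30-12:00, 19:30-20:00.
Keanu ∩ Ana ∩ Yara: 11:30-12:00.
Keanu ∩ Ana ∩ Yara ∩ Maria: 11:30-12:00.
Keanu ∩ Ana ∩ Yara ∩ Maria ∩ Sven: ∅.
Keanu ∩ Ana ∩ Yara ∩ Maria ∩ Sven ∩ Hamid: ∅.
Keanu ∩ Ana ∩ Yara ∩ Maria ∩ Sven ∩ Hamid ∩ Wiremu: ∅.
There is no time when everyone is free.
No common window exists, so the longest block is 0 minutes.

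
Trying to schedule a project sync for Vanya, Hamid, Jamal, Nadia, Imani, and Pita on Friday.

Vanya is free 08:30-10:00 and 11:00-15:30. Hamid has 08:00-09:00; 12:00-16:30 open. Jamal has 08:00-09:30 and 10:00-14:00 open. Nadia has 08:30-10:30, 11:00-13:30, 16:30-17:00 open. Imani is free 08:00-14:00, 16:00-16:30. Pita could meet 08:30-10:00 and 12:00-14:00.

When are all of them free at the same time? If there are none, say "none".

Vanya ∩ Hamid: 08:30-09:00, 12:00-15:30.
Vanya ∩ Hamid ∩ Jamal: 08:30-09:00, 12:00-14:00.
Vanya ∩ Hamid ∩ Jamal ∩ Nadia: 08:30-09:00, 12:00-13:30.
Vanya ∩ Hamid ∩ Jamal ∩ Nadia ∩ Imani: 08:30-09:00, 12:00-13:30.
Vanya ∩ Hamid ∩ Jamal ∩ Nadia ∩ Imani ∩ Pita: 08:30-09:00, 12:00-13:30.

08:30-09:00, 12:00-13:30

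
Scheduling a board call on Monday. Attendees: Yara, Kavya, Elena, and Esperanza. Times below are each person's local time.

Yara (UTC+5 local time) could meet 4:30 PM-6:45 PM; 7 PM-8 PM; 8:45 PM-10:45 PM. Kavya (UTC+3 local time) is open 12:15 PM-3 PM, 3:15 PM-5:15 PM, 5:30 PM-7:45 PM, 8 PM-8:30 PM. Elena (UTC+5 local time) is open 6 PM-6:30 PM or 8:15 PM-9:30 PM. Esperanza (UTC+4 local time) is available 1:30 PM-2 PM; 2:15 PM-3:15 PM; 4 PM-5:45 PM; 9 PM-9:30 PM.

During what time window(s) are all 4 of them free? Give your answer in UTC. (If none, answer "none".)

Yara in UTC: 11:30-13:45, 14:00-15:00, 15:45-17:45 (subtract 5h to convert from UTC+5).
Kavya in UTC: 09:15-12:00, 12:15-14:15, 14:30-16:45, 17:00-17:30 (subtract 3h to convert from UTC+3).
Elena in UTC: 13:00-13:30, 15:15-16:30 (subtract 5h to convert from UTC+5).
Esperanza in UTC: 09:30-10:00, 10:15-11:15, 12:00-13:45, 17:00-17:30 (subtract 4h to convert from UTC+4).
Yara ∩ Kavya: 11:30-12:00, 12:15-13:45, 14:00-14:15, 14:30-15:00, 15:45-16:45, 17:00-17:30.
Yara ∩ Kavya ∩ Elena: 13:00-13:30, 15:45-16:30.
Yara ∩ Kavya ∩ Elena ∩ Esperanza: 13:00-13:30.
So the common availability across everyone is 13:00-13:30.

13:00-13:30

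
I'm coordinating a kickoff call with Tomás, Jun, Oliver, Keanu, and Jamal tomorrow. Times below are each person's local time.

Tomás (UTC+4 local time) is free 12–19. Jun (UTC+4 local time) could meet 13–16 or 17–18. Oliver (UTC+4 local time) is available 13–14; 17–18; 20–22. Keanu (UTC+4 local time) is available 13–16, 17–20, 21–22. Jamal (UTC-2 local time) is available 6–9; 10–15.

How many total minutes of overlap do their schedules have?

Tomás in UTC: 08:00-15:00 (subtract 4h to convert from UTC+4).
Jun in UTC: 09:00-12:00, 13:00-14:00 (subtract 4h to convert from UTC+4).
Oliver in UTC: 09:00-10:00, 13:00-14:00, 16:00-18:00 (subtract 4h to convert from UTC+4).
Keanu in UTC: 09:00-12:00, 13:00-16:00, 17:00-18:00 (subtract 4h to convert from UTC+4).
Jamal in UTC: 08:00-11:00, 12:00-17:00 (add 2h to convert from UTC-2).
Tomás ∩ Jun: 09:00-12:00, 13:00-14:00.
Tomás ∩ Jun ∩ Oliver: 09:00-10:00, 13:00-14:00.
Tomás ∩ Jun ∩ Oliver ∩ Keanu: 09:00-10:00, 13:00-14:00.
Tomás ∩ Jun ∩ Oliver ∩ Keanu ∩ Jamal: 09:00-10:00, 13:00-14:00.
So the common availability across everyone is 09:00-10:00, 13:00-14:00.
Summing the common windows: 60 + 60 = 120 minutes.

120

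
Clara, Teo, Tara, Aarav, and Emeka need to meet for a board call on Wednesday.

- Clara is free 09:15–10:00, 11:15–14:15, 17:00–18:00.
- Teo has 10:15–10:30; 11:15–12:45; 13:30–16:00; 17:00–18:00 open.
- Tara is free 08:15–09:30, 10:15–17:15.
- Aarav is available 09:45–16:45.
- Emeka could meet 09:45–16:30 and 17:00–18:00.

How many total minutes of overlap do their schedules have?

Clara ∩ Teo: 11:15-12:45, 13:30-14:15, 17:00-18:00.
Clara ∩ Teo ∩ Tara: 11:15-12:45, 13:30-14:15, 17:00-17:15.
Clara ∩ Teo ∩ Tara ∩ Aarav: 11:15-12:45, 13:30-14:15.
Clara ∩ Teo ∩ Tara ∩ Aarav ∩ Emeka: 11:15-12:45, 13:30-14:15.
So the common availability across everyone is 11:15-12:45, 13:30-14:15.
Summing the common windows: 90 + 45 = 135 minutes.

135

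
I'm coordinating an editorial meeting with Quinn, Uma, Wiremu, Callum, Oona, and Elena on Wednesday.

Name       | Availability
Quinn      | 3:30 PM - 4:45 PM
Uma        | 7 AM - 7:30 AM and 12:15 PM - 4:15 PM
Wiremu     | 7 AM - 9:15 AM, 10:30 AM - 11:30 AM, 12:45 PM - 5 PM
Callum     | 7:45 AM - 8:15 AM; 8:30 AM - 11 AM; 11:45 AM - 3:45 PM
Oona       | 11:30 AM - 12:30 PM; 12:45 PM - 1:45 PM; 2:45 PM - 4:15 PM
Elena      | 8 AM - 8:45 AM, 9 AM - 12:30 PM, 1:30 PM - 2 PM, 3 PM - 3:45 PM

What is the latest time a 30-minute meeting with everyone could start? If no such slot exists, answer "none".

none

Quinn ∩ Uma: 15:30-16:15.
Quinn ∩ Uma ∩ Wiremu: 15:30-16:15.
Quinn ∩ Uma ∩ Wiremu ∩ Callum: 15:30-15:45.
Quinn ∩ Uma ∩ Wiremu ∩ Callum ∩ Oona: 15:30-15:45.
Quinn ∩ Uma ∩ Wiremu ∩ Callum ∩ Oona ∩ Elena: 15:30-15:45.
No common window is at least 30 minutes long.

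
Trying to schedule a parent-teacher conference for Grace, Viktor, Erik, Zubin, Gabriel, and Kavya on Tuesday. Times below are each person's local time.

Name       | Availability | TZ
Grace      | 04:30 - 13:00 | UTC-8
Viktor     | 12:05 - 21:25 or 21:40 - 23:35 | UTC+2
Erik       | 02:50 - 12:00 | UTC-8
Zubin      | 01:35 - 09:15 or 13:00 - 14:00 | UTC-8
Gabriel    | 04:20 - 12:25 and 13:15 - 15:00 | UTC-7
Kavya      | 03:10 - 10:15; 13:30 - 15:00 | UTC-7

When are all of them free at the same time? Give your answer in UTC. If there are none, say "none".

Grace in UTC: 12:30-21:00 (add 8h to convert from UTC-8).
Viktor in UTC: 10:05-19:25, 19:40-21:35 (subtract 2h to convert from UTC+2).
Erik in UTC: 10:50-20:00 (add 8h to convert from UTC-8).
Zubin in UTC: 09:35-17:15, 21:00-22:00 (add 8h to convert from UTC-8).
Gabriel in UTC: 11:20-19:25, 20:15-22:00 (add 7h to convert from UTC-7).
Kavya in UTC: 10:10-17:15, 20:30-22:00 (add 7h to convert from UTC-7).
Grace ∩ Viktor: 12:30-19:25, 19:40-21:00.
Grace ∩ Viktor ∩ Erik: 12:30-19:25, 19:40-20:00.
Grace ∩ Viktor ∩ Erik ∩ Zubin: 12:30-17:15.
Grace ∩ Viktor ∩ Erik ∩ Zubin ∩ Gabriel: 12:30-17:15.
Grace ∩ Viktor ∩ Erik ∩ Zubin ∩ Gabriel ∩ Kavya: 12:30-17:15.

12:30-17:15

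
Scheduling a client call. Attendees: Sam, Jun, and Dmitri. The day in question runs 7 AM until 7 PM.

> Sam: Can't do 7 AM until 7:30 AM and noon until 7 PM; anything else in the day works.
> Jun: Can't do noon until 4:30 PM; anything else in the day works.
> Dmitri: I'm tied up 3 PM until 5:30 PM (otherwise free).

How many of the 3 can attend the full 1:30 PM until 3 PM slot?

1

Sam free: 07:30-12:00 (invert busy blocks within the working day).
Jun free: 07:00-12:00, 16:30-19:00 (invert busy blocks within the working day).
Dmitri free: 07:00-15:00, 17:30-19:00 (invert busy blocks within the working day).
Dmitri can make the full 13:30-15:00 slot — that's 1.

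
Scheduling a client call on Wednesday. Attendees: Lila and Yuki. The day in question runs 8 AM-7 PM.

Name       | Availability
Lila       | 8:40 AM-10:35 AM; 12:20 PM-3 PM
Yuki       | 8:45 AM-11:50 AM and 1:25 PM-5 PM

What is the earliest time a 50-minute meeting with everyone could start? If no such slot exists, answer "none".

Lila ∩ Yuki: 08:45-10:35, 13:25-15:00.
The first common window of at least 50 minutes is 08:45-10:35, so the earliest start is 08:45.

08:45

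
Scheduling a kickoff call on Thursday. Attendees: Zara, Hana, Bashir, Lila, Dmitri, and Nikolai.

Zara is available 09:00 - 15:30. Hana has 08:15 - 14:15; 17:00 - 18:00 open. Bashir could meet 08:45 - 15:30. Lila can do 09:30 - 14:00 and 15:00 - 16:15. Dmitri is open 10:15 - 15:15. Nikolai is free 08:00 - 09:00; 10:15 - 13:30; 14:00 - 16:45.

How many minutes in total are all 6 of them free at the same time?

Zara ∩ Hana: 09:00-14:15.
Zara ∩ Hana ∩ Bashir: 09:00-14:15.
Zara ∩ Hana ∩ Bashir ∩ Lila: 09:30-14:00.
Zara ∩ Hana ∩ Bashir ∩ Lila ∩ Dmitri: 10:15-14:00.
Zara ∩ Hana ∩ Bashir ∩ Lila ∩ Dmitri ∩ Nikolai: 10:15-13:30.
So the common availability across everyone is 10:15-13:30.
That's a single block of 195 minutes.

195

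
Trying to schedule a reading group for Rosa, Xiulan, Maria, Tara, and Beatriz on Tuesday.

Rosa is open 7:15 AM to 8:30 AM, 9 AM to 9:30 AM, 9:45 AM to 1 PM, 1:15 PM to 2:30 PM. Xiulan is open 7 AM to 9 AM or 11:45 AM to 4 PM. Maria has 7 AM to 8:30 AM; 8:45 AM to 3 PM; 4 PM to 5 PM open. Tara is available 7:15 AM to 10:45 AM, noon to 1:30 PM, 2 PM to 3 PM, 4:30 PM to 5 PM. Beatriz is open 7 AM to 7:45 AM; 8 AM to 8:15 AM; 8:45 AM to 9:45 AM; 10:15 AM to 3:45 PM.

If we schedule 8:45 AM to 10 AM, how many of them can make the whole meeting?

Maria and Tara can make the full 08:45-10:00 slot — that's 2.

2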